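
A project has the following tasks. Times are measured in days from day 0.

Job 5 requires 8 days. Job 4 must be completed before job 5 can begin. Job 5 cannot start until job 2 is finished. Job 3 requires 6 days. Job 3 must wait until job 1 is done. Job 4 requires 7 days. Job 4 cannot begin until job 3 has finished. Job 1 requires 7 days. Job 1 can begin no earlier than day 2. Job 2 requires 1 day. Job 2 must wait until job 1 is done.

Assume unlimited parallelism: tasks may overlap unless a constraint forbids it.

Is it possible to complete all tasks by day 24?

No

Job 1 waits on its own release at day 2, so it starts at day 2 and finishes at 2 + 7 = day 9.
Job 3 waits on job 1 (finishes day 9), so it starts at day 9 and finishes at 9 + 6 = day 15.
After job 3 (finishes day 15), job 4 can start at day 15 and finishes at day 22.
After job 1 (finishes day 9), job 2 can start at day 9 and finishes at day 10.
Job 5 needs all of job 4 (finishes day 22); job 2 (finishes day 10). That puts its earliest start at day 22; it finishes at 22 + 8 = day 30.
The earliest everything can be done is day 30, which is after the deadline of 24, so it is not possible.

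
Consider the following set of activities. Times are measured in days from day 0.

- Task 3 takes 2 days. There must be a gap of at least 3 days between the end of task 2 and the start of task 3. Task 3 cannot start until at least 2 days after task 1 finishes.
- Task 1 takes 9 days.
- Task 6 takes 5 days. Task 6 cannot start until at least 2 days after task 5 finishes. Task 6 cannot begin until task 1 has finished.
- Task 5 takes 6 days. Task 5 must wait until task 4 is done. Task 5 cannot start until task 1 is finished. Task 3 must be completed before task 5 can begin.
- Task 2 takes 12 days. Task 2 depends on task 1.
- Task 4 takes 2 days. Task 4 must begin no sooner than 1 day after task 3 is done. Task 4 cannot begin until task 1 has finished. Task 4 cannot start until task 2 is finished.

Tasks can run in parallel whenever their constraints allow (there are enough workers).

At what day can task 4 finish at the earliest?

Task 1 can start immediately at day 0; it finishes at day 9.
After task 1 (finishes day 9), task 2 can start at day 9 and finishes at day 21.
Task 3 cannot start until task 2 (finishes day 21, plus 3-day gap → day 24); task 1 (finishes day 9, plus 2-day gap → day 11). The controlling bound is day 24, so task 3 finishes at 24 + 2 = day 26.
For task 4: task 3 (finishes day 26, plus 1-day gap → day 27); task 1 (finishes day 9); task 2 (finishes day 21). Taking the maximum gives a start of day 27, and it finishes at 27 + 2 = day 29.

29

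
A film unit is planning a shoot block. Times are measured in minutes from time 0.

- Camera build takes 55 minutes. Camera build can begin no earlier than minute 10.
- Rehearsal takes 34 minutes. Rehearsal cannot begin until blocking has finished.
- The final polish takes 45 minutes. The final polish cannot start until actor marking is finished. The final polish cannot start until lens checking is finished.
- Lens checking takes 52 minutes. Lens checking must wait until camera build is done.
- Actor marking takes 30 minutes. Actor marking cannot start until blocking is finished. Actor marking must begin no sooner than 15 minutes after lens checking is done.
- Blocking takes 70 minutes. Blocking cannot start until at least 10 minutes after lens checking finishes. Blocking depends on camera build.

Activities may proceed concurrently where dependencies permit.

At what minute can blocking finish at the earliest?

Camera build cannot begin until its own release at minute 10. It runs from minute 10 to 10 + 55 = minute 65.
Lens checking waits on camera build (finishes minute 65), so it starts at minute 65 and finishes at 65 + 52 = minute 117.
Blocking cannot start until lens checking (finishes minute 117, plus 10-minute gap → minute 127); camera build (finishes minute 65). The controlling bound is minute 127, so blocking finishes at 127 + 70 = minute 197.

197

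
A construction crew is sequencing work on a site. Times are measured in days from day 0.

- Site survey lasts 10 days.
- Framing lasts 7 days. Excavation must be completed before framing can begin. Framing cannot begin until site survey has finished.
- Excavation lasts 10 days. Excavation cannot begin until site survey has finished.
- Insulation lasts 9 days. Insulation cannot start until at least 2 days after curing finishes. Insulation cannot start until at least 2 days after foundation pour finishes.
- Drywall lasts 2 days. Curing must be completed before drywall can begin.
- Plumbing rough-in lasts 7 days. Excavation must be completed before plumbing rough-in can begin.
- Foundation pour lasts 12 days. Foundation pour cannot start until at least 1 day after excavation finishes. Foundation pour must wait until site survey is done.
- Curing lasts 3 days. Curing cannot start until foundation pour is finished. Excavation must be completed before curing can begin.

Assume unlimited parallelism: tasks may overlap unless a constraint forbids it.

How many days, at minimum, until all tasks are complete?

47

Site survey has no prerequisites, so it starts at day 0 and finishes at day 10.
Excavation waits on site survey (finishes day 10), so it starts at day 10 and finishes at 10 + 10 = day 20.
Plumbing rough-in cannot begin until excavation (finishes day 20). It runs from day 20 to 20 + 7 = day 27.
Framing cannot start until excavation (finishes day 20); site survey (finishes day 10). The controlling bound is day 20, so framing finishes at 20 + 7 = day 27.
Foundation pour has to wait for excavation (finishes day 20, plus 1-day gap → day 21); site survey (finishes day 10). The latest of these is day 21, so foundation pour runs day 21 to 21 + 12 = day 33.
Curing has to wait for foundation pour (finishes day 33); excavation (finishes day 20). The latest of these is day 33, so curing runs day 33 to 33 + 3 = day 36.
After curing (finishes day 36), drywall can start at day 36 and finishes at day 38.
Insulation cannot start until curing (finishes day 36, plus 2-day gap → day 38); foundation pour (finishes day 33, plus 2-day gap → day 35). The controlling bound is day 38, so insulation finishes at 38 + 9 = day 47.
All tasks are finished once the last one completes. Finish times: Site survey at 10, Excavation at 20, Foundation pour at 33, Curing at 36, Framing at 27, Plumbing rough-in at 27, Insulation at 47, Drywall at 38. The latest is day 47.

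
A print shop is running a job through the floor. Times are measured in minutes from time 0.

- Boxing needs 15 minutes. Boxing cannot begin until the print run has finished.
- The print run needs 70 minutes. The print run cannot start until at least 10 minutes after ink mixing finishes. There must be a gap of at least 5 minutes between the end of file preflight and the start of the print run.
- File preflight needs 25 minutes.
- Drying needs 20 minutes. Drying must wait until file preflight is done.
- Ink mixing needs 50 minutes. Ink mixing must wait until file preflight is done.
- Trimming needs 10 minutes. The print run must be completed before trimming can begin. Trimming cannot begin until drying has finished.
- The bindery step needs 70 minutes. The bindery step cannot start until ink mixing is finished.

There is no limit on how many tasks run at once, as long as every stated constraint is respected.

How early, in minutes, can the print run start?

85

File preflight can start immediately at minute 0; it finishes at minute 25.
After file preflight (finishes minute 25), ink mixing can start at minute 25 and finishes at minute 75.
The print run waits on ink mixing (finishes minute 75, plus 10-minute gap → minute 85); file preflight (finishes minute 25, plus 5-minute gap → minute 30). The latest of these is minute 85, which is the earliest the print run can start.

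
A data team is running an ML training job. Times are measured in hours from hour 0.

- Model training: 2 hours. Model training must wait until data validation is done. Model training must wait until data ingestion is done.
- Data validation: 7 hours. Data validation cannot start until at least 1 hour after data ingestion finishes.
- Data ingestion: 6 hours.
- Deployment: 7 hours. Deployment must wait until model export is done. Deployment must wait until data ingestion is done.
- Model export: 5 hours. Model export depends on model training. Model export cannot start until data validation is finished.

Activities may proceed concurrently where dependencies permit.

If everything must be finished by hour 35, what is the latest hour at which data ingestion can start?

To finish by hour 35, deployment (duration 7) must start no later than hour 28.
Since deployment (must start by hour 28) depends on it, model export must finish by hour 28. Backing off its 5-hour duration gives a latest start of hour 23.
Model training must finish before model export (must start by hour 23). With a 2-hour duration, model training must start by 23 − 2 = hour 21.
For data validation: model training (must start by hour 21); model export (must start by hour 23). The most restrictive is hour 21; with a 7-hour duration, data validation must start by hour 14.
Data ingestion feeds data validation (must start by hour 14, minus 1-hour gap → hour 13); model training (must start by hour 21); deployment (must start by hour 28). Taking the minimum, data ingestion must finish by hour 13 and start by 13 − 6 = hour 7.

7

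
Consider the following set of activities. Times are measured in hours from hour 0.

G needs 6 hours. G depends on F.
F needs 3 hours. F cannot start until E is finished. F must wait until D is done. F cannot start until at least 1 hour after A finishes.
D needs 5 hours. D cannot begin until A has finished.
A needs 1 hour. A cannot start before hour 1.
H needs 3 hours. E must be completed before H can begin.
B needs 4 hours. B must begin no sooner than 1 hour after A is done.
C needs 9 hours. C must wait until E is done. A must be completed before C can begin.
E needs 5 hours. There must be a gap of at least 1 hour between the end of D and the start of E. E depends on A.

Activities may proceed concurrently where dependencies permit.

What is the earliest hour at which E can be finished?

13

After its own release at hour 1, A can start at hour 1 and finishes at hour 2.
D cannot begin until A (finishes hour 2). It runs from hour 2 to 2 + 5 = hour 7.
E cannot start until D (finishes hour 7, plus 1-hour gap → hour 8); A (finishes hour 2). The controlling bound is hour 8, so E finishes at 8 + 5 = hour 13.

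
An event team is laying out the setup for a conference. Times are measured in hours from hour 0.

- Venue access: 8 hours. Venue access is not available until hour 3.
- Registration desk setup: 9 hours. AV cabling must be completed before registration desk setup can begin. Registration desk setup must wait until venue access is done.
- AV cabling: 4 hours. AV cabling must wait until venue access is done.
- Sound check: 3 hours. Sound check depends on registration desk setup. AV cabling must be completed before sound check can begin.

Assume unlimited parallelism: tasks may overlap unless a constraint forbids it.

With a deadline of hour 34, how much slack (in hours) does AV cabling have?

Venue access waits on its own release at hour 3, so it starts at hour 3 and finishes at 3 + 8 = hour 11.
After venue access (finishes hour 11), AV cabling can start at hour 11 and finishes at hour 15.

Working backward from the deadline:
Sound check must finish by hour 34; it takes 3 hours, so it must start by 34 − 3 = hour 31.
Since sound check (must start by hour 31) depends on it, registration desk setup must finish by hour 31. Backing off its 9-hour duration gives a latest start of hour 22.
For AV cabling: registration desk setup (must start by hour 22); sound check (must start by hour 31). The most restrictive is hour 22; with a 4-hour duration, AV cabling must start by hour 18.
So AV cabling can start as early as hour 11 and as late as hour 18, giving 18 − 11 = 7 hours of slack.

7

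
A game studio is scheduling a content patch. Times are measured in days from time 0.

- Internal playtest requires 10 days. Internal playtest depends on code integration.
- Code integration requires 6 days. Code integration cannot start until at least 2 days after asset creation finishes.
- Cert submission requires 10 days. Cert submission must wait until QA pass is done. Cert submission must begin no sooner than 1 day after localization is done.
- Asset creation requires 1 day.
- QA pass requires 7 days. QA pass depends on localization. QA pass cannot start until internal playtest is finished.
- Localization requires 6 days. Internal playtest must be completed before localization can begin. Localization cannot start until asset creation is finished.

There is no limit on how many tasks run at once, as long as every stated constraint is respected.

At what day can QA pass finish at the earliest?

Asset creation can start immediately at day 0; it finishes at day 1.
Code integration waits on asset creation (finishes day 1, plus 2-day gap → day 3), so it starts at day 3 and finishes at 3 + 6 = day 9.
After code integration (finishes day 9), internal playtest can start at day 9 and finishes at day 19.
For localization: internal playtest (finishes day 19); asset creation (finishes day 1). Taking the maximum gives a start of day 19, and it finishes at 19 + 6 = day 25.
QA pass has to wait for localization (finishes day 25); internal playtest (finishes day 19). The latest of these is day 25, so QA pass runs day 25 to 25 + 7 = day 32.

32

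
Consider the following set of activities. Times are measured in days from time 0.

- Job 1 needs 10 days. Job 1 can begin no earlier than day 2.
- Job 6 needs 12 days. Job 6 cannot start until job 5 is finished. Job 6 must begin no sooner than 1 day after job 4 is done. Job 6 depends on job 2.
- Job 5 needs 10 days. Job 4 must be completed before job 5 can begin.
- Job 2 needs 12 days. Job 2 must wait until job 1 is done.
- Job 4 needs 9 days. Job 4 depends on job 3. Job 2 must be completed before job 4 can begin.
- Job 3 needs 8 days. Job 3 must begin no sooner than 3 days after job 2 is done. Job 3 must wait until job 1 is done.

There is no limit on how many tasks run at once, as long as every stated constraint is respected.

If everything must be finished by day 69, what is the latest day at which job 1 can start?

Job 6 must finish by day 69; it takes 12 days, so it must start by 69 − 12 = day 57.
Job 5 has to be done before job 6 (must start by day 57). That means finishing by day 57, i.e. starting by 57 − 10 = day 47.
Job 4 has several dependents: job 5 (must start by day 47); job 6 (must start by day 57, minus 1-day gap → day 56). The earliest of those limits is day 47, so job 4 must start by 47 − 9 = day 38.
Job 3 feeds into job 4 (must start by day 38); so job 3 must finish by day 38 and therefore start by day 30.
Job 2 must finish in time for job 3 (must start by day 30, minus 3-day gap → day 27); job 4 (must start by day 38); job 6 (must start by day 57). The tightest is day 27, so job 2 must start by 27 − 12 = day 15.
Job 1 must finish in time for job 2 (must start by day 15); job 3 (must start by day 30). The tightest is day 15, so job 1 must start by 15 − 10 = day 5.

5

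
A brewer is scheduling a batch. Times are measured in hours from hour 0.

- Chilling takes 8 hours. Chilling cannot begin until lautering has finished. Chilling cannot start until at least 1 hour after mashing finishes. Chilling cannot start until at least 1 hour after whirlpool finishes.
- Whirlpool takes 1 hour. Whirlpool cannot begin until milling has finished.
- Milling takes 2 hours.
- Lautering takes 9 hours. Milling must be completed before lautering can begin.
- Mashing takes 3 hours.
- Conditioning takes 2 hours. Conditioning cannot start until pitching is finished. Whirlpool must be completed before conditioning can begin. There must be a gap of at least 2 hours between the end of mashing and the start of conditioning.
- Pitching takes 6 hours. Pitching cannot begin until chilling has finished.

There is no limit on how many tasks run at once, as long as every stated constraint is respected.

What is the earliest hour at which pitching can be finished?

Mashing has no prerequisites, so it starts at hour 0 and finishes at hour 3.
Nothing blocks milling, so it runs from hour 0 to hour 2.
Whirlpool cannot begin until milling (finishes hour 2). It runs from hour 2 to 2 + 1 = hour 3.
Lautering cannot begin until milling (finishes hour 2). It runs from hour 2 to 2 + 9 = hour 11.
Chilling cannot start until lautering (finishes hour 11); mashing (finishes hour 3, plus 1-hour gap → hour 4); whirlpool (finishes hour 3, plus 1-hour gap → hour 4). The controlling bound is hour 11, so chilling finishes at 11 + 8 = hour 19.
Pitching waits on chilling (finishes hour 19), so it starts at hour 19 and finishes at 19 + 6 = hour 25.

25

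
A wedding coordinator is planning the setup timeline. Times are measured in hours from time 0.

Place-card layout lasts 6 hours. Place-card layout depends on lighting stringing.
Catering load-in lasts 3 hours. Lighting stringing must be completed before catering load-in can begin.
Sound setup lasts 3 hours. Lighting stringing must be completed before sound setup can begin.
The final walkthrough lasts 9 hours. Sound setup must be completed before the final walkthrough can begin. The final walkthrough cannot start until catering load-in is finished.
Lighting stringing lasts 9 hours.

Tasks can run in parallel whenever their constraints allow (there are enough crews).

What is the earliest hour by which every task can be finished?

21

Nothing blocks lighting stringing, so it runs from hour 0 to hour 9.
After lighting stringing (finishes hour 9), place-card layout can start at hour 9 and finishes at hour 15.
Catering load-in waits on lighting stringing (finishes hour 9), so it starts at hour 9 and finishes at 9 + 3 = hour 12.
After lighting stringing (finishes hour 9), sound setup can start at hour 9 and finishes at hour 12.
The final walkthrough has to wait for sound setup (finishes hour 12); catering load-in (finishes hour 12). The latest of these is hour 12, so the final walkthrough runs hour 12 to 12 + 9 = hour 21.
All tasks are finished once the last one completes. Finish times: Lighting stringing at 9, Sound setup at 12, Catering load-in at 12, Place-card layout at 15, The final walkthrough at 21. The latest is hour 21.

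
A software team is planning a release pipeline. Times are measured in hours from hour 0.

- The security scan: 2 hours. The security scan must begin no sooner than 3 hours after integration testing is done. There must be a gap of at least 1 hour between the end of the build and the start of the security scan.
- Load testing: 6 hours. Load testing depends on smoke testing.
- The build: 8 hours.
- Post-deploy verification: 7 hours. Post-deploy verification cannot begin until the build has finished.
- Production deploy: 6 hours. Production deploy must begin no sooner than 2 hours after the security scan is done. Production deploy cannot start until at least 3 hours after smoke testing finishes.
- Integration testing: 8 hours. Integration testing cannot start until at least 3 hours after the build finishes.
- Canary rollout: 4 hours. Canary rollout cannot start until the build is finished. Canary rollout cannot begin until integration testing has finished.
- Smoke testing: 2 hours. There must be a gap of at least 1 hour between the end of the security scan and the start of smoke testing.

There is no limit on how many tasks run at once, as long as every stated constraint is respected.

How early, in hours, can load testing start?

27

The build can start immediately at hour 0; it finishes at hour 8.
Integration testing waits on the build (finishes hour 8, plus 3-hour gap → hour 11), so it starts at hour 11 and finishes at 11 + 8 = hour 19.
The security scan needs all of integration testing (finishes hour 19, plus 3-hour gap → hour 22); the build (finishes hour 8, plus 1-hour gap → hour 9). That puts its earliest start at hour 22; it finishes at 22 + 2 = hour 24.
After the security scan (finishes hour 24, plus 1-hour gap → hour 25), smoke testing can start at hour 25 and finishes at hour 27.
Load testing waits on smoke testing (finishes hour 27), so the earliest it can start is hour 27.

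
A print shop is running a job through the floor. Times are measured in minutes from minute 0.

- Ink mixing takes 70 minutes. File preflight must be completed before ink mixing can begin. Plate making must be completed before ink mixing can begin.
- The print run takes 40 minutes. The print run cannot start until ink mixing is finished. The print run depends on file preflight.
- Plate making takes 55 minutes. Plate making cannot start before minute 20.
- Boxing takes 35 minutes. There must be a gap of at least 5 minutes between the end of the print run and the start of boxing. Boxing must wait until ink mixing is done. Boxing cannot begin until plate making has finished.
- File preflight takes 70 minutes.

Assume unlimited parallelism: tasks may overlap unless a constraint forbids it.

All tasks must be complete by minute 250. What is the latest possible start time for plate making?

Nothing follows boxing; the deadline of minute 250 is its only limit. It must start by 250 − 35 = minute 215.
The print run has to be done before boxing (must start by minute 215, minus 5-minute gap → minute 210). That means finishing by minute 210, i.e. starting by 210 − 40 = minute 170.
Ink mixing has several dependents: the print run (must start by minute 170); boxing (must start by minute 215). The earliest of those limits is minute 170, so ink mixing must start by 170 − 70 = minute 100.
Plate making feeds ink mixing (must start by minute 100); boxing (must start by minute 215). Taking the minimum, plate making must finish by minute 100 and start by 100 − 55 = minute 45.

45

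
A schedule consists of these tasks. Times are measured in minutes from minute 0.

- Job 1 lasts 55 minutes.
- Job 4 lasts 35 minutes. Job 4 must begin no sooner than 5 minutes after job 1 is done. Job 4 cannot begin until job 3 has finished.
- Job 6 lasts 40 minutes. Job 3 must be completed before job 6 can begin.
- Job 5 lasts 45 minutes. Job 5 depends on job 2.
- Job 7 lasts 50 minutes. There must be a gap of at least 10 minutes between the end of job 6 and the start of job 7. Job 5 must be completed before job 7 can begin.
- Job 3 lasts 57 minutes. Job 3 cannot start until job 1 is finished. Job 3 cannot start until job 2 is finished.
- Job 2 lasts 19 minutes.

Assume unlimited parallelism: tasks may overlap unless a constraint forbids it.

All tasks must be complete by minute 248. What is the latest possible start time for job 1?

Job 4 must finish by minute 248; it takes 35 minutes, so it must start by 248 − 35 = minute 213.
To finish by minute 248, job 7 (duration 50) must start no later than minute 198.
Job 6 feeds into job 7 (must start by minute 198, minus 10-minute gap → minute 188); so job 6 must finish by minute 188 and therefore start by minute 148.
For job 3: job 4 (must start by minute 213); job 6 (must start by minute 148). The most restrictive is minute 148; with a 57-minute duration, job 3 must start by minute 91.
For job 1: job 3 (must start by minute 91); job 4 (must start by minute 213, minus 5-minute gap → minute 208). The most restrictive is minute 91; with a 55-minute duration, job 1 must start by minute 36.

36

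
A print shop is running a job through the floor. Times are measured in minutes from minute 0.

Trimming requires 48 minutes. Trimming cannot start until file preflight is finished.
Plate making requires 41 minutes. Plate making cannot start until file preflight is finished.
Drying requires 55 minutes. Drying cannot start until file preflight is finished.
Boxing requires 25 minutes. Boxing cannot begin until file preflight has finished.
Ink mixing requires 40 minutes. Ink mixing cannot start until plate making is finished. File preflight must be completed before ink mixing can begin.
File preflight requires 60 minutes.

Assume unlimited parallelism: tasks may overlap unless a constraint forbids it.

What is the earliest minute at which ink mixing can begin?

101

Nothing blocks file preflight, so it runs from minute 0 to minute 60.
After file preflight (finishes minute 60), plate making can start at minute 60 and finishes at minute 101.
Ink mixing waits on plate making (finishes minute 101); file preflight (finishes minute 60). The latest of these is minute 101, which is the earliest ink mixing can start.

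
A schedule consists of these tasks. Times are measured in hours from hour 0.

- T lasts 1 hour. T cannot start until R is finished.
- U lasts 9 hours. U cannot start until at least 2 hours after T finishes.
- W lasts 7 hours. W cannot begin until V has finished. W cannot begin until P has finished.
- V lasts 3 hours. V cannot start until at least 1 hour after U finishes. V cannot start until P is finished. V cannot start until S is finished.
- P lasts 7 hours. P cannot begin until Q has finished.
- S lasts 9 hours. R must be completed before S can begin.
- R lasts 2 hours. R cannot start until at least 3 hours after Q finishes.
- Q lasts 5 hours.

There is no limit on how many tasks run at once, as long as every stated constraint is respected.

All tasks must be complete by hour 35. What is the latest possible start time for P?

W has no dependents, so it just needs to finish by hour 35. Starting by 35 − 7 = hour 28 achieves that.
V must finish before W (must start by hour 28). With a 3-hour duration, V must start by 28 − 3 = hour 25.
P feeds V (must start by hour 25); W (must start by hour 28). Taking the minimum, P must finish by hour 25 and start by 25 − 7 = hour 18.

18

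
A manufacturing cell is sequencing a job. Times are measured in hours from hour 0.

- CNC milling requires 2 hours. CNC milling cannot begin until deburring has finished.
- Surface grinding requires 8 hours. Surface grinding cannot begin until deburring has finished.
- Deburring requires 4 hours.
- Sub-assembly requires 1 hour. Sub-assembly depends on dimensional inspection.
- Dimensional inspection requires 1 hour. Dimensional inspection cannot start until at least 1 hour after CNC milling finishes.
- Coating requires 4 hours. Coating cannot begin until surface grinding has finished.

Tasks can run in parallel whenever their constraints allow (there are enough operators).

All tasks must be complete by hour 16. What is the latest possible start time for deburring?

To finish by hour 16, sub-assembly (duration 1) must start no later than hour 15.
Dimensional inspection must finish before sub-assembly (must start by hour 15). With a 1-hour duration, dimensional inspection must start by 15 − 1 = hour 14.
Since dimensional inspection (must start by hour 14, minus 1-hour gap → hour 13) depends on it, CNC milling must finish by hour 13. Backing off its 2-hour duration gives a latest start of hour 11.
Coating must finish by hour 16; it takes 4 hours, so it must start by 16 − 4 = hour 12.
Surface grinding must finish before coating (must start by hour 12). With an 8-hour duration, surface grinding must start by 12 − 8 = hour 4.
For deburring: CNC milling (must start by hour 11); surface grinding (must start by hour 4). The most restrictive is hour 4; with a 4-hour duration, deburring must start by hour 0.

0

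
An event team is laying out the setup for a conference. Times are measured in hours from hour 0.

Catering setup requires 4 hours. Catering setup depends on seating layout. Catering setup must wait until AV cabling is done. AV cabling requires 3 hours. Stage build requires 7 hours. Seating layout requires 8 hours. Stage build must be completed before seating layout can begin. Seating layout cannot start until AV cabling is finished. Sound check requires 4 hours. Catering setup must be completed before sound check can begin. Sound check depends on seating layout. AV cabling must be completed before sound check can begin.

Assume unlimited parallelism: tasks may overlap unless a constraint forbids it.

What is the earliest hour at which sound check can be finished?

AV cabling can start immediately at hour 0; it finishes at hour 3.
Stage build has no prerequisites, so it starts at hour 0 and finishes at hour 7.
Seating layout has to wait for stage build (finishes hour 7); AV cabling (finishes hour 3). The latest of these is hour 7, so seating layout runs hour 7 to 7 + 8 = hour 15.
For catering setup: seating layout (finishes hour 15); AV cabling (finishes hour 3). Taking the maximum gives a start of hour 15, and it finishes at 15 + 4 = hour 19.
For sound check: catering setup (finishes hour 19); seating layout (finishes hour 15); AV cabling (finishes hour 3). Taking the maximum gives a start of hour 19, and it finishes at 19 + 4 = hour 23.

23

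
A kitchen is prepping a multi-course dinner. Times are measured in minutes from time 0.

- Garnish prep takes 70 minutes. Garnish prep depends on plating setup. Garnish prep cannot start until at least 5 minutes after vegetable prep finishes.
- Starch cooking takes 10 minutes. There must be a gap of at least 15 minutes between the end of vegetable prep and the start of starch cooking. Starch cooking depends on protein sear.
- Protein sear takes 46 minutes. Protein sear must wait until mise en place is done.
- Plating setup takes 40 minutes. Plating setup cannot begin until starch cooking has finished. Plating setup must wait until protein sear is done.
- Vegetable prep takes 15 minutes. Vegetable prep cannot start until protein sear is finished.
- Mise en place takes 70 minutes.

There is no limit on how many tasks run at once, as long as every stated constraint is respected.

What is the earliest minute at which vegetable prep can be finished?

131

Nothing blocks mise en place, so it runs from minute 0 to minute 70.
After mise en place (finishes minute 70), protein sear can start at minute 70 and finishes at minute 116.
Vegetable prep waits on protein sear (finishes minute 116), so it starts at minute 116 and finishes at 116 + 15 = minute 131.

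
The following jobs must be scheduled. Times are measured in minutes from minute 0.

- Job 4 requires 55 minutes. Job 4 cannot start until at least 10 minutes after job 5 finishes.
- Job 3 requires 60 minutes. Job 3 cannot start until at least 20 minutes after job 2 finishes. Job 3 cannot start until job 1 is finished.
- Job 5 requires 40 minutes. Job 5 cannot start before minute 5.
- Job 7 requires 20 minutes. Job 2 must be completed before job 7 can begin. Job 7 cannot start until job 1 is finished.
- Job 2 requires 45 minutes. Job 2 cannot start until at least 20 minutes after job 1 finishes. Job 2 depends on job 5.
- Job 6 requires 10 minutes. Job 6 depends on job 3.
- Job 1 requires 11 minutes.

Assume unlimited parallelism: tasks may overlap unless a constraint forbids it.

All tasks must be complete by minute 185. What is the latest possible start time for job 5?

Job 6 must finish by minute 185; it takes 10 minutes, so it must start by 185 − 10 = minute 175.
Job 3 feeds into job 6 (must start by minute 175); so job 3 must finish by minute 175 and therefore start by minute 115.
Nothing follows job 7; the deadline of minute 185 is its only limit. It must start by 185 − 20 = minute 165.
Job 2 feeds job 3 (must start by minute 115, minus 20-minute gap → minute 95); job 7 (must start by minute 165). Taking the minimum, job 2 must finish by minute 95 and start by 95 − 45 = minute 50.
Job 4 has no dependents, so it just needs to finish by minute 185. Starting by 185 − 55 = minute 130 achieves that.
For job 5: job 2 (must start by minute 50); job 4 (must start by minute 130, minus 10-minute gap → minute 120). The most restrictive is minute 50; with a 40-minute duration, job 5 must start by minute 10.

10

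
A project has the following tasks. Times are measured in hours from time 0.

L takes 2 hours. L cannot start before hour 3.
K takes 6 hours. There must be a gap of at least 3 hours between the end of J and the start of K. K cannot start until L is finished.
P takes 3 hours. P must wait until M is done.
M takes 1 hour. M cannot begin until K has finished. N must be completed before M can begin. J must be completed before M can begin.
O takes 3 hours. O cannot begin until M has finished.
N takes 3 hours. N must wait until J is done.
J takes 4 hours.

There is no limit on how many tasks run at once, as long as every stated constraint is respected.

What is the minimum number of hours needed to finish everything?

L cannot begin until its own release at hour 3. It runs from hour 3 to 3 + 2 = hour 5.
J can start immediately at hour 0; it finishes at hour 4.
N waits on J (finishes hour 4), so it starts at hour 4 and finishes at 4 + 3 = hour 7.
K has to wait for J (finishes hour 4, plus 3-hour gap → hour 7); L (finishes hour 5). The latest of these is hour 7, so K runs hour 7 to 7 + 6 = hour 13.
M cannot start until K (finishes hour 13); N (finishes hour 7); J (finishes hour 4). The controlling bound is hour 13, so M finishes at 13 + 1 = hour 14.
After M (finishes hour 14), P can start at hour 14 and finishes at hour 17.
After M (finishes hour 14), O can start at hour 14 and finishes at hour 17.
All tasks are finished once the last one completes. Finish times: J at 4, K at 13, L at 5, M at 14, N at 7, O at 17, P at 17. The latest is hour 17.

17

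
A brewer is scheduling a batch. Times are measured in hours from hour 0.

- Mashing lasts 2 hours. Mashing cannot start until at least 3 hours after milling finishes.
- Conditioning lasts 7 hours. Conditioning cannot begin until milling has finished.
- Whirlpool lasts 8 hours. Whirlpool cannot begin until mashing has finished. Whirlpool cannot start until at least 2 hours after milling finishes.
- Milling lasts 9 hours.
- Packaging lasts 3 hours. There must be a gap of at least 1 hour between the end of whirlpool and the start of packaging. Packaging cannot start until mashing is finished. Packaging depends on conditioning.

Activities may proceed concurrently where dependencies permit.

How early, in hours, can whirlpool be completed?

Milling has no prerequisites, so it starts at hour 0 and finishes at hour 9.
Mashing waits on milling (finishes hour 9, plus 3-hour gap → hour 12), so it starts at hour 12 and finishes at 12 + 2 = hour 14.
Whirlpool cannot start until mashing (finishes hour 14); milling (finishes hour 9, plus 2-hour gap → hour 11). The controlling bound is hour 14, so whirlpool finishes at 14 + 8 = hour 22.

22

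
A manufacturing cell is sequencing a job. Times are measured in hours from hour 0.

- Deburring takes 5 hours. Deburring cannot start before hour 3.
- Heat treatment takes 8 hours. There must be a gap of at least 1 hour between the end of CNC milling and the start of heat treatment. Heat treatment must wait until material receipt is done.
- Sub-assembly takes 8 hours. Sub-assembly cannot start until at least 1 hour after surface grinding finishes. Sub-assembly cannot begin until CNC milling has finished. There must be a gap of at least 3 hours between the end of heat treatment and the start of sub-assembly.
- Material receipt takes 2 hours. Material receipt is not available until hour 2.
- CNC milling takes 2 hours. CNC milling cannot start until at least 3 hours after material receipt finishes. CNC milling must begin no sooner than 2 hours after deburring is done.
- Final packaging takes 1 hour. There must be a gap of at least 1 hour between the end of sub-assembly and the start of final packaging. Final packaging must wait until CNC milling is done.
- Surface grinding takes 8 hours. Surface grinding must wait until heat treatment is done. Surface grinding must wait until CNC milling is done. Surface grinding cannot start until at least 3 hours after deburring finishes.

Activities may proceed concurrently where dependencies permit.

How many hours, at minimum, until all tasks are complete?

40

After its own release at hour 3, deburring can start at hour 3 and finishes at hour 8.
Material receipt cannot begin until its own release at hour 2. It runs from hour 2 to 2 + 2 = hour 4.
CNC milling cannot start until material receipt (finishes hour 4, plus 3-hour gap → hour 7); deburring (finishes hour 8, plus 2-hour gap → hour 10). The controlling bound is hour 10, so CNC milling finishes at 10 + 2 = hour 12.
Heat treatment needs all of CNC milling (finishes hour 12, plus 1-hour gap → hour 13); material receipt (finishes hour 4). That puts its earliest start at hour 13; it finishes at 13 + 8 = hour 21.
Surface grinding has to wait for heat treatment (finishes hour 21); CNC milling (finishes hour 12); deburring (finishes hour 8, plus 3-hour gap → hour 11). The latest of these is hour 21, so surface grinding runs hour 21 to 21 + 8 = hour 29.
Sub-assembly cannot start until surface grinding (finishes hour 29, plus 1-hour gap → hour 30); CNC milling (finishes hour 12); heat treatment (finishes hour 21, plus 3-hour gap → hour 24). The controlling bound is hour 30, so sub-assembly finishes at 30 + 8 = hour 38.
For final packaging: sub-assembly (finishes hour 38, plus 1-hour gap → hour 39); CNC milling (finishes hour 12). Taking the maximum gives a start of hour 39, and it finishes at 39 + 1 = hour 40.
All tasks are finished once the last one completes. Finish times: Material receipt at 4, Deburring at 8, CNC milling at 12, Heat treatment at 21, Surface grinding at 29, Sub-assembly at 38, Final packaging at 40. The latest is hour 40.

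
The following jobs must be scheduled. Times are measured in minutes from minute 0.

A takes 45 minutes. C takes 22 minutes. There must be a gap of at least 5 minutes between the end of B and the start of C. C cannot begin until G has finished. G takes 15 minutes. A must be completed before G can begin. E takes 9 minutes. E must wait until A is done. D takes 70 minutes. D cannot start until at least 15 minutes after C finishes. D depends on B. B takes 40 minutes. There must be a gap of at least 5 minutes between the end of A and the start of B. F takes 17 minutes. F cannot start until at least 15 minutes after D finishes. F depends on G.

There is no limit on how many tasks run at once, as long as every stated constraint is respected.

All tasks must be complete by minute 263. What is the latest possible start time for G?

109

F must finish by minute 263; it takes 17 minutes, so it must start by 263 − 17 = minute 246.
D has to be done before F (must start by minute 246, minus 15-minute gap → minute 231). That means finishing by minute 231, i.e. starting by 231 − 70 = minute 161.
C must finish before D (must start by minute 161, minus 15-minute gap → minute 146). With a 22-minute duration, C must start by 146 − 22 = minute 124.
G feeds C (must start by minute 124); F (must start by minute 246). Taking the minimum, G must finish by minute 124 and start by 124 − 15 = minute 109.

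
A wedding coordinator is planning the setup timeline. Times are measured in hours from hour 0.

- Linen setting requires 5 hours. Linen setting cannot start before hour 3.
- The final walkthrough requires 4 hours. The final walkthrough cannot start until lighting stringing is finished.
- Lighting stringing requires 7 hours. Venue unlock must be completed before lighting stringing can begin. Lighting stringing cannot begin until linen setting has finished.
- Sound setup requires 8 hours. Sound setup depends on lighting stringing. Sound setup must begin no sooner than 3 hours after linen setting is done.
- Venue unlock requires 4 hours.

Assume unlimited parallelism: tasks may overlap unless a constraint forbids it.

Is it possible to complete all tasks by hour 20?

No

Linen setting cannot begin until its own release at hour 3. It runs from hour 3 to 3 + 5 = hour 8.
Nothing blocks venue unlock, so it runs from hour 0 to hour 4.
For lighting stringing: venue unlock (finishes hour 4); linen setting (finishes hour 8). Taking the maximum gives a start of hour 8, and it finishes at 8 + 7 = hour 15.
After lighting stringing (finishes hour 15), the final walkthrough can start at hour 15 and finishes at hour 19.
Sound setup has to wait for lighting stringing (finishes hour 15); linen setting (finishes hour 8, plus 3-hour gap → hour 11). The latest of these is hour 15, so sound setup runs hour 15 to 15 + 8 = hour 23.
The earliest everything can be done is hour 23, which is after the deadline of 20, so it is not possible.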